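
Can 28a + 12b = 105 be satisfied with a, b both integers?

no

gcd(28, 12) = 4  (28 = 2×12 + 4, 12 = 3×4).
4 does not divide 105 (remainder 1), so no integer solutions.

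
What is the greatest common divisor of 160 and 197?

1

gcd(197, 160):
  197 = 1×160 + 37
  160 = 4×37 + 12
  37 = 3×12 + 1
  12 = 12×1
so gcd(197, 160) = 1.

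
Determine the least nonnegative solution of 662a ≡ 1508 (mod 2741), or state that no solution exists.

1733

gcd(2741, 662) = 1.
1 divides 1508, so solutions exist.
By Bézout, 662*(501) + 2741*(-121) = 1.
So 662*(501) ≡ 1 (mod 2741); multiply by 1508: a ≡ 755508 (mod 2741).
Smallest nonnegative: a = 755508 mod 2741 = 1733.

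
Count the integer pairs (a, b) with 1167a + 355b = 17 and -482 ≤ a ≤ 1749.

7

gcd(1167, 355):
  1167 = 3·355 + 102
  355 = 3·102 + 49
  102 = 2·49 + 4
  49 = 12·4 + 1
  4 = 4·1
so gcd(1167, 355) = 1.
Back-substitute for Bézout coefficients:
  1 = 49 - 12·4
  ... = 1167·(-87) + 355·(286)
Scale by 17: particular solution (-1479, 4862); reduce a mod 355: (296, -973).
General solution: a = 296 + 355t, b = -973 - 1167t for integer t.
-482 ≤ 296 + 355t ≤ 1749 gives t ∈ [-2, 4], which is 7 values.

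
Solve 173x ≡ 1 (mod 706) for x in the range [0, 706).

gcd(706, 173) = 1.
By Bézout, 173*(151) + 706*(-37) = 1.
So 173*151 ≡ 1 (mod 706), and 151 mod 706 = 151.

151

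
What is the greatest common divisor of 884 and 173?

gcd(884, 173) = 1  (884 = 5·173 + 19, 173 = 9·19 + 2, 19 = 9·2 + 1, 2 = 2·1).

1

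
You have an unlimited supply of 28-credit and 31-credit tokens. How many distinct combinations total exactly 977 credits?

Need nonnegative integers with 28j + 31k = 977.
gcd(28, 31) = 1, and 28·(10) + 31·(-9) = 1.
So (j₀, k₀) = (9770, -8793); general j = 9770 + 31t, k = -8793 - 28t.
j ≥ 0 ⇒ t ≥ -315; k ≥ 0 ⇒ t ≤ -315. That's 1 value of t.

1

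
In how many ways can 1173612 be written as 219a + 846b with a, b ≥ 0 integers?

gcd(846, 219) = 3  (846 = 3×219 + 189, 219 = 1×189 + 30, 189 = 6×30 + 9, 30 = 3×9 + 3, 9 = 3×3).
Back-substituting, 219×(85) + 846×(-22) = 3.
Scale by 391204: one solution is (33252340, -8606488). Reduce a mod 282: (28, 1380).
General: a = 28 + 282t, b = 1380 - 73t.
a ≥ 0 ⇒ t ≥ 0; b ≥ 0 ⇒ t ≤ 18. So t ∈ [0, 18]: 19 solutions.

19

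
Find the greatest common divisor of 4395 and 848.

gcd(4395, 848):
  4395 = 5·848 + 155
  848 = 5·155 + 73
  155 = 2·73 + 9
  73 = 8·9 + 1
  9 = 9·1
so gcd(4395, 848) = 1.

1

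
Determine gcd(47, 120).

gcd(120, 47):
  120 = 2×47 + 26
  47 = 1×26 + 21
  26 = 1×21 + 5
  21 = 4×5 + 1
  5 = 5×1
so gcd(120, 47) = 1.

1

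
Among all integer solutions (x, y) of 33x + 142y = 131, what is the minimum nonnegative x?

47

gcd(142, 33):
  142 = 4×33 + 10
  33 = 3×10 + 3
  10 = 3×3 + 1
  3 = 3×1
so gcd(142, 33) = 1.
1 divides 131, so solutions exist.
Back-substitute for Bézout coefficients:
  1 = 10 - 3×3
  ... = 33×(-43) + 142×(10)
Scale by 131/1 = 131: (x₀, y₀) = (-5633, 1310).
General solution: x = -5633 + 142t, y = 1310 - 33t for integer t.
x ≥ 0: smallest is -5633 mod 142 = 47 (at t = 40), with y = -10.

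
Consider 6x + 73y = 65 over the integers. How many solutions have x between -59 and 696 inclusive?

gcd(73, 6) = 1.
By Bézout, 6·(-12) + 73·(1) = 1.
Particular solution: (23, -1).
General solution: x = 23 + 73t, y = -1 - 6t for integer t.
-59 ≤ 23 + 73t ≤ 696 gives t ∈ [-1, 9], which is 11 values.

11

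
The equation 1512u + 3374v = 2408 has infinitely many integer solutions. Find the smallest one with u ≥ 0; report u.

73

gcd(3374, 1512) = 14  (3374 = 2×1512 + 350, 1512 = 4×350 + 112, 350 = 3×112 + 14, 112 = 8×14).
14 divides 2408, so solutions exist.
Back-substituting, 1512×(-29) + 3374×(13) = 14.
Scale by 2408/14 = 172: (u₀, v₀) = (-4988, 2236).
General solution: u = -4988 + 241t, v = 2236 - 108t for integer t.
u ≥ 0: smallest is -4988 mod 241 = 73 (at t = 21), with v = -32.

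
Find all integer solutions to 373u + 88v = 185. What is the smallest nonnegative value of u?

gcd(373, 88):
  373 = 4×88 + 21
  88 = 4×21 + 4
  21 = 5×4 + 1
  4 = 4×1
so gcd(373, 88) = 1.
1 divides 185, so solutions exist.
Back-substitute for Bézout coefficients:
  1 = 21 - 5×4
  ... = 373×(21) + 88×(-89)
Scale by 185/1 = 185: (u₀, v₀) = (3885, -16465).
General solution: u = 3885 + 88t, v = -16465 - 373t for integer t.
u ≥ 0: smallest is 3885 mod 88 = 13 (at t = -44), with v = -53.

13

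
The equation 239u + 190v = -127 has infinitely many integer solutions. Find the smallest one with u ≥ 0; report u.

137

gcd(239, 190) = 1  (239 = 1·190 + 49, 190 = 3·49 + 43, 49 = 1·43 + 6, 43 = 7·6 + 1, 6 = 6·1).
1 divides -127, so solutions exist.
Back-substituting, 239·(-31) + 190·(39) = 1.
Scale by -127/1 = -127: (u₀, v₀) = (3937, -4953).
General solution: u = 3937 + 190t, v = -4953 - 239t for integer t.
u ≥ 0: smallest is 3937 mod 190 = 137 (at t = -20), with v = -173.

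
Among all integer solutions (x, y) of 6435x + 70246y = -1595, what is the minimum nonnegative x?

2183

gcd(70246, 6435) = 11  (70246 = 10×6435 + 5896, 6435 = 1×5896 + 539, 5896 = 10×539 + 506, 539 = 1×506 + 33, 506 = 15×33 + 11, 33 = 3×11).
11 divides -1595, so solutions exist.
Back-substituting, 6435×(-2085) + 70246×(191) = 11.
Scale by -1595/11 = -145: (x₀, y₀) = (302325, -27695).
General solution: x = 302325 + 6386t, y = -27695 - 585t for integer t.
x ≥ 0: smallest is 302325 mod 6386 = 2183 (at t = -47), with y = -200.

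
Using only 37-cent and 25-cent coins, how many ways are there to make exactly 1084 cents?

1

Need nonnegative integers with 37j + 25k = 1084.
gcd(37, 25) = 1, and 37·(-2) + 25·(3) = 1.
So (j₀, k₀) = (-2168, 3252); general j = -2168 + 25t, k = 3252 - 37t.
j ≥ 0 ⇒ t ≥ 87; k ≥ 0 ⇒ t ≤ 87. That's 1 value of t.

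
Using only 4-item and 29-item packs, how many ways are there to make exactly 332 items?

3

Need nonnegative integers with 4j + 29k = 332.
gcd(4, 29) = 1, and 4·(-7) + 29·(1) = 1.
So (j₀, k₀) = (-2324, 332); general j = -2324 + 29t, k = 332 - 4t.
j ≥ 0 ⇒ t ≥ 81; k ≥ 0 ⇒ t ≤ 83. That's 3 values of t.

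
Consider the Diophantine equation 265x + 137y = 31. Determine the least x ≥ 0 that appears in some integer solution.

gcd(265, 137):
  265 = 1·137 + 128
  137 = 1·128 + 9
  128 = 14·9 + 2
  9 = 4·2 + 1
  2 = 2·1
so gcd(265, 137) = 1.
1 divides 31, so solutions exist.
Back-substitute for Bézout coefficients:
  1 = 9 - 4·2
  ... = 265·(-61) + 137·(118)
Scale by 31/1 = 31: (x₀, y₀) = (-1891, 3658).
General solution: x = -1891 + 137t, y = 3658 - 265t for integer t.
x ≥ 0: smallest is -1891 mod 137 = 27 (at t = 14), with y = -52.

27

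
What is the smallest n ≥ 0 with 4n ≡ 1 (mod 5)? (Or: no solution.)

4

gcd(5, 4) = 1  (5 = 1·4 + 1, 4 = 4·1).
1 divides 1, so solutions exist.
Back-substituting, 4·(-1) + 5·(1) = 1.
So 4·(-1) ≡ 1 (mod 5); multiply by 1: n ≡ -1 (mod 5).
Smallest nonnegative: n = -1 mod 5 = 4.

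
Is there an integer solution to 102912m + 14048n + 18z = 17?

no

gcd(102912, 14048) = 32.
gcd(32, 18) = 2.
2 does not divide 17 (remainder 1), so no integer solutions.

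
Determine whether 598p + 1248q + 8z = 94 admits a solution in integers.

yes

gcd(1248, 598) = 26  (1248 = 2*598 + 52, 598 = 11*52 + 26, 52 = 2*26).
gcd(26, 8) = 2.
2 divides 94, so integer solutions exist.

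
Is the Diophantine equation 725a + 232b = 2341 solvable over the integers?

no

gcd(725, 232) = 29  (725 = 3·232 + 29, 232 = 8·29).
29 does not divide 2341 (remainder 21), so no integer solutions.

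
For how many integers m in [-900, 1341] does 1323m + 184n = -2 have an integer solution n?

gcd(1323, 184) = 1.
By Bézout, 1323*(-21) + 184*(151) = 1.
Particular solution: (42, -302).
General solution: m = 42 + 184t, n = -302 - 1323t for integer t.
-900 ≤ 42 + 184t ≤ 1341 gives t ∈ [-5, 7], which is 13 values.

13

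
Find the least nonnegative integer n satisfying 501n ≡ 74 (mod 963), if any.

no solution

gcd(963, 501) = 3  (963 = 1·501 + 462, 501 = 1·462 + 39, 462 = 11·39 + 33, 39 = 1·33 + 6, 33 = 5·6 + 3, 6 = 2·3).
3 does not divide 74, so the congruence has no solution.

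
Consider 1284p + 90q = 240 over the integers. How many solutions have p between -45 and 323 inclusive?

24

gcd(1284, 90) = 6  (1284 = 14*90 + 24, 90 = 3*24 + 18, 24 = 1*18 + 6, 18 = 3*6).
Back-substituting, 1284*(4) + 90*(-57) = 6.
Scale by 40: particular solution (160, -2280); reduce p mod 15: (10, -140).
General solution: p = 10 + 15t, q = -140 - 214t for integer t.
-45 ≤ 10 + 15t ≤ 323 gives t ∈ [-3, 20], which is 24 values.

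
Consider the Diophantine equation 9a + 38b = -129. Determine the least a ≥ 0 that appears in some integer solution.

11

gcd(38, 9):
  38 = 4·9 + 2
  9 = 4·2 + 1
  2 = 2·1
so gcd(38, 9) = 1.
1 divides -129, so solutions exist.
Back-substitute for Bézout coefficients:
  1 = 9 - 4·2
  ... = 9·(17) + 38·(-4)
Scale by -129/1 = -129: (a₀, b₀) = (-2193, 516).
General solution: a = -2193 + 38t, b = 516 - 9t for integer t.
a ≥ 0: smallest is -2193 mod 38 = 11 (at t = 58), with b = -6.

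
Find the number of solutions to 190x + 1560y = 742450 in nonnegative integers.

gcd(1560, 190) = 10  (1560 = 8*190 + 40, 190 = 4*40 + 30, 40 = 1*30 + 10, 30 = 3*10).
Back-substituting, 190*(-41) + 1560*(5) = 10.
Scale by 74245: one solution is (-3044045, 371225). Reduce x mod 156: (139, 459).
General: x = 139 + 156t, y = 459 - 19t.
x ≥ 0 ⇒ t ≥ 0; y ≥ 0 ⇒ t ≤ 24. So t ∈ [0, 24]: 25 solutions.

25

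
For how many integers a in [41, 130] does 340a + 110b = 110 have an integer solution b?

8

gcd(340, 110) = 10  (340 = 3·110 + 10, 110 = 11·10).
Back-substituting, 340·(1) + 110·(-3) = 10.
Scale by 11: particular solution (11, -33); reduce a mod 11: (0, 1).
General solution: a = 0 + 11t, b = 1 - 34t for integer t.
41 ≤ 0 + 11t ≤ 130 gives t ∈ [4, 11], which is 8 values.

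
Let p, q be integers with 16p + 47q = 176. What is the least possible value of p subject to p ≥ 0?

11

gcd(47, 16) = 1  (47 = 2·16 + 15, 16 = 1·15 + 1, 15 = 15·1).
1 divides 176, so solutions exist.
Back-substituting, 16·(3) + 47·(-1) = 1.
Scale by 176/1 = 176: (p₀, q₀) = (528, -176).
General solution: p = 528 + 47t, q = -176 - 16t for integer t.
p ≥ 0: smallest is 528 mod 47 = 11 (at t = -11), with q = 0.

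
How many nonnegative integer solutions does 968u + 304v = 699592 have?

gcd(968, 304) = 8.
By Bézout, 968*(11) + 304*(-35) = 8.
One solution: (7, 2279).
General: u = 7 + 38t, v = 2279 - 121t.
u ≥ 0 ⇒ t ≥ 0; v ≥ 0 ⇒ t ≤ 18. So t ∈ [0, 18]: 19 solutions.

19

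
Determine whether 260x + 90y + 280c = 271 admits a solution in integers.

no

gcd(260, 90) = 10.
gcd(10, 280) = 10.
10 does not divide 271 (remainder 1), so no integer solutions.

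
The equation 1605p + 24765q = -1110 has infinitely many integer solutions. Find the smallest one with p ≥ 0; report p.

1388

gcd(24765, 1605) = 15.
15 divides -1110, so solutions exist.
By Bézout, 1605×(-108) + 24765×(7) = 15.
Scale by -1110/15 = -74: (p₀, q₀) = (7992, -518).
General solution: p = 7992 + 1651t, q = -518 - 107t for integer t.
p ≥ 0: smallest is 7992 mod 1651 = 1388 (at t = -4), with q = -90.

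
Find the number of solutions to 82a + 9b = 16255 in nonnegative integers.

gcd(82, 9) = 1.
By Bézout, 82·(1) + 9·(-9) = 1.
One solution: (1, 1797).
General: a = 1 + 9t, b = 1797 - 82t.
a ≥ 0 ⇒ t ≥ 0; b ≥ 0 ⇒ t ≤ 21. So t ∈ [0, 21]: 22 solutions.

22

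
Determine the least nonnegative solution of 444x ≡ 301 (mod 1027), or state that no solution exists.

40

gcd(1027, 444) = 1.
1 divides 301, so solutions exist.
By Bézout, 444×(-266) + 1027×(115) = 1.
So 444×(-266) ≡ 1 (mod 1027); multiply by 301: x ≡ -80066 (mod 1027).
Smallest nonnegative: x = -80066 mod 1027 = 40.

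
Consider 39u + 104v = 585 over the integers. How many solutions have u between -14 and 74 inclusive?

gcd(104, 39):
  104 = 2·39 + 26
  39 = 1·26 + 13
  26 = 2·13
so gcd(104, 39) = 13.
Back-substitute for Bézout coefficients:
  13 = 39 - 1·26
  ... = 39·(3) + 104·(-1)
Scale by 45: particular solution (135, -45); reduce u mod 8: (7, 3).
General solution: u = 7 + 8t, v = 3 - 3t for integer t.
-14 ≤ 7 + 8t ≤ 74 gives t ∈ [-2, 8], which is 11 values.

11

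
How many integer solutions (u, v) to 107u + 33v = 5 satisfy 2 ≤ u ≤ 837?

25

gcd(107, 33):
  107 = 3*33 + 8
  33 = 4*8 + 1
  8 = 8*1
so gcd(107, 33) = 1.
Back-substitute for Bézout coefficients:
  1 = 33 - 4*8
  ... = 107*(-4) + 33*(13)
Scale by 5: particular solution (-20, 65); reduce u mod 33: (13, -42).
General solution: u = 13 + 33t, v = -42 - 107t for integer t.
2 ≤ 13 + 33t ≤ 837 gives t ∈ [0, 24], which is 25 values.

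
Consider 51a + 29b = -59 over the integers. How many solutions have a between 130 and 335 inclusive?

gcd(51, 29) = 1  (51 = 1*29 + 22, 29 = 1*22 + 7, 22 = 3*7 + 1, 7 = 7*1).
Back-substituting, 51*(4) + 29*(-7) = 1.
Scale by -59: particular solution (-236, 413); reduce a mod 29: (25, -46).
General solution: a = 25 + 29t, b = -46 - 51t for integer t.
130 ≤ 25 + 29t ≤ 335 gives t ∈ [4, 10], which is 7 values.

7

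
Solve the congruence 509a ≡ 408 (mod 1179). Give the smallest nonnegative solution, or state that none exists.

654

gcd(1179, 509) = 1  (1179 = 2·509 + 161, 509 = 3·161 + 26, 161 = 6·26 + 5, 26 = 5·5 + 1, 5 = 5·1).
1 divides 408, so solutions exist.
Back-substituting, 509·(227) + 1179·(-98) = 1.
So 509·(227) ≡ 1 (mod 1179); multiply by 408: a ≡ 92616 (mod 1179).
Smallest nonnegative: a = 92616 mod 1179 = 654.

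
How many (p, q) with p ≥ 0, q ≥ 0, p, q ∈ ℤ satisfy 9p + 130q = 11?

gcd(130, 9) = 1.
By Bézout, 9×(29) + 130×(-2) = 1.
One solution: (59, -4).
General: p = 59 + 130t, q = -4 - 9t.
p ≥ 0 ⇒ t ≥ 0; q ≥ 0 ⇒ t ≤ -1. So t ∈ [0, -1]: 0 solutions.

0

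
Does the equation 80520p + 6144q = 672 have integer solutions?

yes

gcd(80520, 6144) = 24  (80520 = 13·6144 + 648, 6144 = 9·648 + 312, 648 = 2·312 + 24, 312 = 13·24).
24 divides 672, so integer solutions exist.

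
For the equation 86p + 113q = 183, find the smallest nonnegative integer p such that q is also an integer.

56

gcd(113, 86) = 1.
1 divides 183, so solutions exist.
By Bézout, 86×(46) + 113×(-35) = 1.
Scale by 183/1 = 183: (p₀, q₀) = (8418, -6405).
General solution: p = 8418 + 113t, q = -6405 - 86t for integer t.
p ≥ 0: smallest is 8418 mod 113 = 56 (at t = -74), with q = -41.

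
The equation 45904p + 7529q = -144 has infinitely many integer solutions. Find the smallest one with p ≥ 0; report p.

gcd(45904, 7529):
  45904 = 6*7529 + 730
  7529 = 10*730 + 229
  730 = 3*229 + 43
  229 = 5*43 + 14
  43 = 3*14 + 1
  14 = 14*1
so gcd(45904, 7529) = 1.
1 divides -144, so solutions exist.
Back-substitute for Bézout coefficients:
  1 = 43 - 3*14
  ... = 45904*(526) + 7529*(-3207)
Scale by -144/1 = -144: (p₀, q₀) = (-75744, 461808).
General solution: p = -75744 + 7529t, q = 461808 - 45904t for integer t.
p ≥ 0: smallest is -75744 mod 7529 = 7075 (at t = 11), with q = -43136.

7075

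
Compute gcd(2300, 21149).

1

gcd(21149, 2300):
  21149 = 9·2300 + 449
  2300 = 5·449 + 55
  449 = 8·55 + 9
  55 = 6·9 + 1
  9 = 9·1
so gcd(21149, 2300) = 1.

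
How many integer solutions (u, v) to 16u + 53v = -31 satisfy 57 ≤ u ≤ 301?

gcd(53, 16):
  53 = 3·16 + 5
  16 = 3·5 + 1
  5 = 5·1
so gcd(53, 16) = 1.
Back-substitute for Bézout coefficients:
  1 = 16 - 3·5
  ... = 16·(10) + 53·(-3)
Scale by -31: particular solution (-310, 93); reduce u mod 53: (8, -3).
General solution: u = 8 + 53t, v = -3 - 16t for integer t.
57 ≤ 8 + 53t ≤ 301 gives t ∈ [1, 5], which is 5 values.

5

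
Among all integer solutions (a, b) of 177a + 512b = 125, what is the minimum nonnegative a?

397

gcd(512, 177) = 1  (512 = 2*177 + 158, 177 = 1*158 + 19, 158 = 8*19 + 6, 19 = 3*6 + 1, 6 = 6*1).
1 divides 125, so solutions exist.
Back-substituting, 177*(81) + 512*(-28) = 1.
Scale by 125/1 = 125: (a₀, b₀) = (10125, -3500).
General solution: a = 10125 + 512t, b = -3500 - 177t for integer t.
a ≥ 0: smallest is 10125 mod 512 = 397 (at t = -19), with b = -137.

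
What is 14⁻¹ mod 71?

gcd(71, 14) = 1  (71 = 5×14 + 1, 14 = 14×1).
Back-substituting, 14×(-5) + 71×(1) = 1.
So 14×-5 ≡ 1 (mod 71), and -5 mod 71 = 66.

66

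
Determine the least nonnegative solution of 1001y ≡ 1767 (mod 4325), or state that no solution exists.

gcd(4325, 1001):
  4325 = 4·1001 + 321
  1001 = 3·321 + 38
  321 = 8·38 + 17
  38 = 2·17 + 4
  17 = 4·4 + 1
  4 = 4·1
so gcd(4325, 1001) = 1.
1 divides 1767, so solutions exist.
Back-substitute for Bézout coefficients:
  1 = 17 - 4·4
  ... = 1001·(-1024) + 4325·(237)
So 1001·(-1024) ≡ 1 (mod 4325); multiply by 1767: y ≡ -1809408 (mod 4325).
Smallest nonnegative: y = -1809408 mod 4325 = 2767.

2767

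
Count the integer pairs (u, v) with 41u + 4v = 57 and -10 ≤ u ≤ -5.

gcd(41, 4) = 1  (41 = 10*4 + 1, 4 = 4*1).
Back-substituting, 41*(1) + 4*(-10) = 1.
Scale by 57: particular solution (57, -570); reduce u mod 4: (1, 4).
General solution: u = 1 + 4t, v = 4 - 41t for integer t.
-10 ≤ 1 + 4t ≤ -5 gives t ∈ [-2, -2], which is 1 value.

1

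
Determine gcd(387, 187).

gcd(387, 187):
  387 = 2·187 + 13
  187 = 14·13 + 5
  13 = 2·5 + 3
  5 = 1·3 + 2
  3 = 1·2 + 1
  2 = 2·1
so gcd(387, 187) = 1.

1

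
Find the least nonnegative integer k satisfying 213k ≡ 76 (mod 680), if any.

492

gcd(680, 213):
  680 = 3·213 + 41
  213 = 5·41 + 8
  41 = 5·8 + 1
  8 = 8·1
so gcd(680, 213) = 1.
1 divides 76, so solutions exist.
Back-substitute for Bézout coefficients:
  1 = 41 - 5·8
  ... = 213·(-83) + 680·(26)
So 213·(-83) ≡ 1 (mod 680); multiply by 76: k ≡ -6308 (mod 680).
Smallest nonnegative: k = -6308 mod 680 = 492.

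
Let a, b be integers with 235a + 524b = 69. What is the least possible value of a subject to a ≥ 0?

143

gcd(524, 235):
  524 = 2×235 + 54
  235 = 4×54 + 19
  54 = 2×19 + 16
  19 = 1×16 + 3
  16 = 5×3 + 1
  3 = 3×1
so gcd(524, 235) = 1.
1 divides 69, so solutions exist.
Back-substitute for Bézout coefficients:
  1 = 16 - 5×3
  ... = 235×(-165) + 524×(74)
Scale by 69/1 = 69: (a₀, b₀) = (-11385, 5106).
General solution: a = -11385 + 524t, b = 5106 - 235t for integer t.
a ≥ 0: smallest is -11385 mod 524 = 143 (at t = 22), with b = -64.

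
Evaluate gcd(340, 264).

4

gcd(340, 264):
  340 = 1·264 + 76
  264 = 3·76 + 36
  76 = 2·36 + 4
  36 = 9·4
so gcd(340, 264) = 4.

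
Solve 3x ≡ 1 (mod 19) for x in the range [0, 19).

13

gcd(19, 3) = 1  (19 = 6*3 + 1, 3 = 3*1).
Back-substituting, 3*(-6) + 19*(1) = 1.
So 3*-6 ≡ 1 (mod 19), and -6 mod 19 = 13.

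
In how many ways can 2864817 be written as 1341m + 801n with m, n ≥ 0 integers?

24

gcd(1341, 801) = 9  (1341 = 1*801 + 540, 801 = 1*540 + 261, 540 = 2*261 + 18, 261 = 14*18 + 9, 18 = 2*9).
Back-substituting, 1341*(-43) + 801*(72) = 9.
Scale by 318313: one solution is (-13687459, 22918536). Reduce m mod 89: (29, 3528).
General: m = 29 + 89t, n = 3528 - 149t.
m ≥ 0 ⇒ t ≥ 0; n ≥ 0 ⇒ t ≤ 23. So t ∈ [0, 23]: 24 solutions.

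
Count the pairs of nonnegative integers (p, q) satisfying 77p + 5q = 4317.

12

gcd(77, 5):
  77 = 15·5 + 2
  5 = 2·2 + 1
  2 = 2·1
so gcd(77, 5) = 1.
Back-substitute for Bézout coefficients:
  1 = 5 - 2·2
  ... = 77·(-2) + 5·(31)
Scale by 4317: one solution is (-8634, 133827). Reduce p mod 5: (1, 848).
General: p = 1 + 5t, q = 848 - 77t.
p ≥ 0 ⇒ t ≥ 0; q ≥ 0 ⇒ t ≤ 11. So t ∈ [0, 11]: 12 solutions.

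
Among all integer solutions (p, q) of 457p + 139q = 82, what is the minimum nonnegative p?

9

gcd(457, 139):
  457 = 3×139 + 40
  139 = 3×40 + 19
  40 = 2×19 + 2
  19 = 9×2 + 1
  2 = 2×1
so gcd(457, 139) = 1.
1 divides 82, so solutions exist.
Back-substitute for Bézout coefficients:
  1 = 19 - 9×2
  ... = 457×(-66) + 139×(217)
Scale by 82/1 = 82: (p₀, q₀) = (-5412, 17794).
General solution: p = -5412 + 139t, q = 17794 - 457t for integer t.
p ≥ 0: smallest is -5412 mod 139 = 9 (at t = 39), with q = -29.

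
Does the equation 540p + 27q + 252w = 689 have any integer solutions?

no

gcd(540, 27) = 27.
gcd(27, 252) = 9.
9 does not divide 689 (remainder 5), so no integer solutions.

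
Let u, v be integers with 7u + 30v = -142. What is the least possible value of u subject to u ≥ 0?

14

gcd(30, 7) = 1  (30 = 4×7 + 2, 7 = 3×2 + 1, 2 = 2×1).
1 divides -142, so solutions exist.
Back-substituting, 7×(13) + 30×(-3) = 1.
Scale by -142/1 = -142: (u₀, v₀) = (-1846, 426).
General solution: u = -1846 + 30t, v = 426 - 7t for integer t.
u ≥ 0: smallest is -1846 mod 30 = 14 (at t = 62), with v = -8.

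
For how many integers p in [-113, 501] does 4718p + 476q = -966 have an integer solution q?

19

gcd(4718, 476):
  4718 = 9×476 + 434
  476 = 1×434 + 42
  434 = 10×42 + 14
  42 = 3×14
so gcd(4718, 476) = 14.
Back-substitute for Bézout coefficients:
  14 = 434 - 10×42
  ... = 4718×(11) + 476×(-109)
Scale by -69: particular solution (-759, 7521); reduce p mod 34: (23, -230).
General solution: p = 23 + 34t, q = -230 - 337t for integer t.
-113 ≤ 23 + 34t ≤ 501 gives t ∈ [-4, 14], which is 19 values.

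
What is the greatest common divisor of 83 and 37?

1

gcd(83, 37):
  83 = 2·37 + 9
  37 = 4·9 + 1
  9 = 9·1
so gcd(83, 37) = 1.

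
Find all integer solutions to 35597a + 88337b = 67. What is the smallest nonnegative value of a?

gcd(88337, 35597):
  88337 = 2×35597 + 17143
  35597 = 2×17143 + 1311
  17143 = 13×1311 + 100
  1311 = 13×100 + 11
  100 = 9×11 + 1
  11 = 11×1
so gcd(88337, 35597) = 1.
1 divides 67, so solutions exist.
Back-substitute for Bézout coefficients:
  1 = 100 - 9×11
  ... = 35597×(-7951) + 88337×(3204)
Scale by 67/1 = 67: (a₀, b₀) = (-532717, 214668).
General solution: a = -532717 + 88337t, b = 214668 - 35597t for integer t.
a ≥ 0: smallest is -532717 mod 88337 = 85642 (at t = 7), with b = -34511.

85642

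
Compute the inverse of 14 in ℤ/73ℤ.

47

gcd(73, 14) = 1  (73 = 5×14 + 3, 14 = 4×3 + 2, 3 = 1×2 + 1, 2 = 2×1).
Back-substituting, 14×(-26) + 73×(5) = 1.
So 14×-26 ≡ 1 (mod 73), and -26 mod 73 = 47.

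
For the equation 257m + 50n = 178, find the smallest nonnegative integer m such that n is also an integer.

gcd(257, 50):
  257 = 5×50 + 7
  50 = 7×7 + 1
  7 = 7×1
so gcd(257, 50) = 1.
1 divides 178, so solutions exist.
Back-substitute for Bézout coefficients:
  1 = 50 - 7×7
  ... = 257×(-7) + 50×(36)
Scale by 178/1 = 178: (m₀, n₀) = (-1246, 6408).
General solution: m = -1246 + 50t, n = 6408 - 257t for integer t.
m ≥ 0: smallest is -1246 mod 50 = 4 (at t = 25), with n = -17.

4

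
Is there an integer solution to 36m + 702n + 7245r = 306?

gcd(702, 36) = 18.
gcd(18, 7245) = 9.
9 divides 306, so integer solutions exist.

yes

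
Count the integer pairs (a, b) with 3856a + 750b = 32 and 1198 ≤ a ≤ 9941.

gcd(3856, 750):
  3856 = 5×750 + 106
  750 = 7×106 + 8
  106 = 13×8 + 2
  8 = 4×2
so gcd(3856, 750) = 2.
Back-substitute for Bézout coefficients:
  2 = 106 - 13×8
  ... = 3856×(92) + 750×(-473)
Scale by 16: particular solution (1472, -7568); reduce a mod 375: (347, -1784).
General solution: a = 347 + 375t, b = -1784 - 1928t for integer t.
1198 ≤ 347 + 375t ≤ 9941 gives t ∈ [3, 25], which is 23 values.

23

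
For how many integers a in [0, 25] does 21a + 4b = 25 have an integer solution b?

gcd(21, 4) = 1  (21 = 5*4 + 1, 4 = 4*1).
Back-substituting, 21*(1) + 4*(-5) = 1.
Scale by 25: particular solution (25, -125); reduce a mod 4: (1, 1).
General solution: a = 1 + 4t, b = 1 - 21t for integer t.
0 ≤ 1 + 4t ≤ 25 gives t ∈ [0, 6], which is 7 values.

7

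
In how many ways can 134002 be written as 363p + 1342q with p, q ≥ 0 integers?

3

gcd(1342, 363) = 11.
By Bézout, 363*(37) + 1342*(-10) = 11.
One solution: (66, 82).
General: p = 66 + 122t, q = 82 - 33t.
p ≥ 0 ⇒ t ≥ 0; q ≥ 0 ⇒ t ≤ 2. So t ∈ [0, 2]: 3 solutions.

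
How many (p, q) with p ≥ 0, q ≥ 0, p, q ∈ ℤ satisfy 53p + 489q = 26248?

1

gcd(489, 53):
  489 = 9*53 + 12
  53 = 4*12 + 5
  12 = 2*5 + 2
  5 = 2*2 + 1
  2 = 2*1
so gcd(489, 53) = 1.
Back-substitute for Bézout coefficients:
  1 = 5 - 2*2
  ... = 53*(203) + 489*(-22)
Scale by 26248: one solution is (5328344, -577456). Reduce p mod 489: (200, 32).
General: p = 200 + 489t, q = 32 - 53t.
p ≥ 0 ⇒ t ≥ 0; q ≥ 0 ⇒ t ≤ 0. So t ∈ [0, 0]: 1 solution.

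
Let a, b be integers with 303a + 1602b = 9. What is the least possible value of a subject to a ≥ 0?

gcd(1602, 303):
  1602 = 5×303 + 87
  303 = 3×87 + 42
  87 = 2×42 + 3
  42 = 14×3
so gcd(1602, 303) = 3.
3 divides 9, so solutions exist.
Back-substitute for Bézout coefficients:
  3 = 87 - 2×42
  ... = 303×(-37) + 1602×(7)
Scale by 9/3 = 3: (a₀, b₀) = (-111, 21).
General solution: a = -111 + 534t, b = 21 - 101t for integer t.
a ≥ 0: smallest is -111 mod 534 = 423 (at t = 1), with b = -80.

423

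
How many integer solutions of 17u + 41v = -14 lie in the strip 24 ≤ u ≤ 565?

gcd(41, 17):
  41 = 2·17 + 7
  17 = 2·7 + 3
  7 = 2·3 + 1
  3 = 3·1
so gcd(41, 17) = 1.
Back-substitute for Bézout coefficients:
  1 = 7 - 2·3
  ... = 17·(-12) + 41·(5)
Scale by -14: particular solution (168, -70); reduce u mod 41: (4, -2).
General solution: u = 4 + 41t, v = -2 - 17t for integer t.
24 ≤ 4 + 41t ≤ 565 gives t ∈ [1, 13], which is 13 values.

13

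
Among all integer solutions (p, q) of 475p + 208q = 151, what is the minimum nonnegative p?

gcd(475, 208):
  475 = 2·208 + 59
  208 = 3·59 + 31
  59 = 1·31 + 28
  31 = 1·28 + 3
  28 = 9·3 + 1
  3 = 3·1
so gcd(475, 208) = 1.
1 divides 151, so solutions exist.
Back-substitute for Bézout coefficients:
  1 = 28 - 9·3
  ... = 475·(67) + 208·(-153)
Scale by 151/1 = 151: (p₀, q₀) = (10117, -23103).
General solution: p = 10117 + 208t, q = -23103 - 475t for integer t.
p ≥ 0: smallest is 10117 mod 208 = 133 (at t = -48), with q = -303.

133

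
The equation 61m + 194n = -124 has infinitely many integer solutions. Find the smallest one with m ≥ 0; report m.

gcd(194, 61):
  194 = 3·61 + 11
  61 = 5·11 + 6
  11 = 1·6 + 5
  6 = 1·5 + 1
  5 = 5·1
so gcd(194, 61) = 1.
1 divides -124, so solutions exist.
Back-substitute for Bézout coefficients:
  1 = 6 - 1·5
  ... = 61·(35) + 194·(-11)
Scale by -124/1 = -124: (m₀, n₀) = (-4340, 1364).
General solution: m = -4340 + 194t, n = 1364 - 61t for integer t.
m ≥ 0: smallest is -4340 mod 194 = 122 (at t = 23), with n = -39.

122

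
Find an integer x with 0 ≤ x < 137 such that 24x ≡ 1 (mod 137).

gcd(137, 24) = 1.
By Bézout, 24×(40) + 137×(-7) = 1.
So 24×40 ≡ 1 (mod 137), and 40 mod 137 = 40.

40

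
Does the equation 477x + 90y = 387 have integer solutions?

yes

gcd(477, 90) = 9  (477 = 5×90 + 27, 90 = 3×27 + 9, 27 = 3×9).
9 divides 387, so integer solutions exist.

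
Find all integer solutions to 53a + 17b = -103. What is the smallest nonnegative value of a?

8

gcd(53, 17) = 1  (53 = 3·17 + 2, 17 = 8·2 + 1, 2 = 2·1).
1 divides -103, so solutions exist.
Back-substituting, 53·(-8) + 17·(25) = 1.
Scale by -103/1 = -103: (a₀, b₀) = (824, -2575).
General solution: a = 824 + 17t, b = -2575 - 53t for integer t.
a ≥ 0: smallest is 824 mod 17 = 8 (at t = -48), with b = -31.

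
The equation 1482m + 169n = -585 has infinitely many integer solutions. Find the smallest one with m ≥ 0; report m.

gcd(1482, 169):
  1482 = 8*169 + 130
  169 = 1*130 + 39
  130 = 3*39 + 13
  39 = 3*13
so gcd(1482, 169) = 13.
13 divides -585, so solutions exist.
Back-substitute for Bézout coefficients:
  13 = 130 - 3*39
  ... = 1482*(4) + 169*(-35)
Scale by -585/13 = -45: (m₀, n₀) = (-180, 1575).
General solution: m = -180 + 13t, n = 1575 - 114t for integer t.
m ≥ 0: smallest is -180 mod 13 = 2 (at t = 14), with n = -21.

2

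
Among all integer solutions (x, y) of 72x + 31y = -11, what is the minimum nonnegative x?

2

gcd(72, 31) = 1  (72 = 2*31 + 10, 31 = 3*10 + 1, 10 = 10*1).
1 divides -11, so solutions exist.
Back-substituting, 72*(-3) + 31*(7) = 1.
Scale by -11/1 = -11: (x₀, y₀) = (33, -77).
General solution: x = 33 + 31t, y = -77 - 72t for integer t.
x ≥ 0: smallest is 33 mod 31 = 2 (at t = -1), with y = -5.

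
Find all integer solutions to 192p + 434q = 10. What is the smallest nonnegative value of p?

gcd(434, 192):
  434 = 2*192 + 50
  192 = 3*50 + 42
  50 = 1*42 + 8
  42 = 5*8 + 2
  8 = 4*2
so gcd(434, 192) = 2.
2 divides 10, so solutions exist.
Back-substitute for Bézout coefficients:
  2 = 42 - 5*8
  ... = 192*(52) + 434*(-23)
Scale by 10/2 = 5: (p₀, q₀) = (260, -115).
General solution: p = 260 + 217t, q = -115 - 96t for integer t.
p ≥ 0: smallest is 260 mod 217 = 43 (at t = -1), with q = -19.

43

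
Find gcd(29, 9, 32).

gcd(29, 9) = 1.
gcd(1, 32) = 1.

1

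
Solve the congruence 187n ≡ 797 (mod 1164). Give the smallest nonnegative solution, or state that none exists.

gcd(1164, 187):
  1164 = 6·187 + 42
  187 = 4·42 + 19
  42 = 2·19 + 4
  19 = 4·4 + 3
  4 = 1·3 + 1
  3 = 3·1
so gcd(1164, 187) = 1.
1 divides 797, so solutions exist.
Back-substitute for Bézout coefficients:
  1 = 4 - 1·3
  ... = 187·(-305) + 1164·(49)
So 187·(-305) ≡ 1 (mod 1164); multiply by 797: n ≡ -243085 (mod 1164).
Smallest nonnegative: n = -243085 mod 1164 = 191.

191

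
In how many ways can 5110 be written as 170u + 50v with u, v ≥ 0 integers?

6

gcd(170, 50) = 10  (170 = 3×50 + 20, 50 = 2×20 + 10, 20 = 2×10).
Back-substituting, 170×(-2) + 50×(7) = 10.
Scale by 511: one solution is (-1022, 3577). Reduce u mod 5: (3, 92).
General: u = 3 + 5t, v = 92 - 17t.
u ≥ 0 ⇒ t ≥ 0; v ≥ 0 ⇒ t ≤ 5. So t ∈ [0, 5]: 6 solutions.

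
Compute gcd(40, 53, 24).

1

gcd(53, 40) = 1.
gcd(1, 24) = 1.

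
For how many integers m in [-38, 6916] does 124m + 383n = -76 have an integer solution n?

gcd(383, 124) = 1  (383 = 3*124 + 11, 124 = 11*11 + 3, 11 = 3*3 + 2, 3 = 1*2 + 1, 2 = 2*1).
Back-substituting, 124*(139) + 383*(-45) = 1.
Scale by -76: particular solution (-10564, 3420); reduce m mod 383: (160, -52).
General solution: m = 160 + 383t, n = -52 - 124t for integer t.
-38 ≤ 160 + 383t ≤ 6916 gives t ∈ [0, 17], which is 18 values.

18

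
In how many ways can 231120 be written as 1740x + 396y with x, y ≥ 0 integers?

gcd(1740, 396) = 12  (1740 = 4*396 + 156, 396 = 2*156 + 84, 156 = 1*84 + 72, 84 = 1*72 + 12, 72 = 6*12).
Back-substituting, 1740*(-5) + 396*(22) = 12.
Scale by 19260: one solution is (-96300, 423720). Reduce x mod 33: (27, 465).
General: x = 27 + 33t, y = 465 - 145t.
x ≥ 0 ⇒ t ≥ 0; y ≥ 0 ⇒ t ≤ 3. So t ∈ [0, 3]: 4 solutions.

4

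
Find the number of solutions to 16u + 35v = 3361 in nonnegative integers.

6

gcd(35, 16):
  35 = 2*16 + 3
  16 = 5*3 + 1
  3 = 3*1
so gcd(35, 16) = 1.
Back-substitute for Bézout coefficients:
  1 = 16 - 5*3
  ... = 16*(11) + 35*(-5)
Scale by 3361: one solution is (36971, -16805). Reduce u mod 35: (11, 91).
General: u = 11 + 35t, v = 91 - 16t.
u ≥ 0 ⇒ t ≥ 0; v ≥ 0 ⇒ t ≤ 5. So t ∈ [0, 5]: 6 solutions.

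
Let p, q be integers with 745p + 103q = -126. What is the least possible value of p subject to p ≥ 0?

72

gcd(745, 103):
  745 = 7·103 + 24
  103 = 4·24 + 7
  24 = 3·7 + 3
  7 = 2·3 + 1
  3 = 3·1
so gcd(745, 103) = 1.
1 divides -126, so solutions exist.
Back-substitute for Bézout coefficients:
  1 = 7 - 2·3
  ... = 745·(-30) + 103·(217)
Scale by -126/1 = -126: (p₀, q₀) = (3780, -27342).
General solution: p = 3780 + 103t, q = -27342 - 745t for integer t.
p ≥ 0: smallest is 3780 mod 103 = 72 (at t = -36), with q = -522.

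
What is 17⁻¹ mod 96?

gcd(96, 17):
  96 = 5*17 + 11
  17 = 1*11 + 6
  11 = 1*6 + 5
  6 = 1*5 + 1
  5 = 5*1
so gcd(96, 17) = 1.
Back-substitute for Bézout coefficients:
  1 = 6 - 1*5
  ... = 17*(17) + 96*(-3)
So 17*17 ≡ 1 (mod 96), and 17 mod 96 = 17.

17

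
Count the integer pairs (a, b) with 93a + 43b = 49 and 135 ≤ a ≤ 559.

10

gcd(93, 43) = 1  (93 = 2*43 + 7, 43 = 6*7 + 1, 7 = 7*1).
Back-substituting, 93*(-6) + 43*(13) = 1.
Scale by 49: particular solution (-294, 637); reduce a mod 43: (7, -14).
General solution: a = 7 + 43t, b = -14 - 93t for integer t.
135 ≤ 7 + 43t ≤ 559 gives t ∈ [3, 12], which is 10 values.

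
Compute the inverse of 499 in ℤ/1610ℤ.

1439

gcd(1610, 499) = 1.
By Bézout, 499·(-171) + 1610·(53) = 1.
So 499·-171 ≡ 1 (mod 1610), and -171 mod 1610 = 1439.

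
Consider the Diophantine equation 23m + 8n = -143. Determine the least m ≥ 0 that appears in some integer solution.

gcd(23, 8) = 1.
1 divides -143, so solutions exist.
By Bézout, 23×(-1) + 8×(3) = 1.
Scale by -143/1 = -143: (m₀, n₀) = (143, -429).
General solution: m = 143 + 8t, n = -429 - 23t for integer t.
m ≥ 0: smallest is 143 mod 8 = 7 (at t = -17), with n = -38.

7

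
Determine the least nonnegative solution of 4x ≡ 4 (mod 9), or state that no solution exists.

1

gcd(9, 4) = 1.
1 divides 4, so solutions exist.
By Bézout, 4*(-2) + 9*(1) = 1.
So 4*(-2) ≡ 1 (mod 9); multiply by 4: x ≡ -8 (mod 9).
Smallest nonnegative: x = -8 mod 9 = 1.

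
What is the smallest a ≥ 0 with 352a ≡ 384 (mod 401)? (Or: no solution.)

74

gcd(401, 352):
  401 = 1×352 + 49
  352 = 7×49 + 9
  49 = 5×9 + 4
  9 = 2×4 + 1
  4 = 4×1
so gcd(401, 352) = 1.
1 divides 384, so solutions exist.
Back-substitute for Bézout coefficients:
  1 = 9 - 2×4
  ... = 352×(90) + 401×(-79)
So 352×(90) ≡ 1 (mod 401); multiply by 384: a ≡ 34560 (mod 401).
Smallest nonnegative: a = 34560 mod 401 = 74.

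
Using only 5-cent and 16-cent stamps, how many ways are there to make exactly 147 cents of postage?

Need nonnegative integers with 5j + 16k = 147.
gcd(5, 16) = 1, and 5·(-3) + 16·(1) = 1.
So (j₀, k₀) = (-441, 147); general j = -441 + 16t, k = 147 - 5t.
j ≥ 0 ⇒ t ≥ 28; k ≥ 0 ⇒ t ≤ 29. That's 2 values of t.

2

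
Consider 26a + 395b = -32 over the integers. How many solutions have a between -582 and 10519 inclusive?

gcd(395, 26) = 1.
By Bézout, 26×(76) + 395×(-5) = 1.
Particular solution: (333, -22).
General solution: a = 333 + 395t, b = -22 - 26t for integer t.
-582 ≤ 333 + 395t ≤ 10519 gives t ∈ [-2, 25], which is 28 values.

28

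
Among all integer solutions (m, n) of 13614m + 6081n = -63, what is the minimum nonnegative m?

gcd(13614, 6081) = 3  (13614 = 2*6081 + 1452, 6081 = 4*1452 + 273, 1452 = 5*273 + 87, 273 = 3*87 + 12, 87 = 7*12 + 3, 12 = 4*3).
3 divides -63, so solutions exist.
Back-substituting, 13614*(490) + 6081*(-1097) = 3.
Scale by -63/3 = -21: (m₀, n₀) = (-10290, 23037).
General solution: m = -10290 + 2027t, n = 23037 - 4538t for integer t.
m ≥ 0: smallest is -10290 mod 2027 = 1872 (at t = 6), with n = -4191.

1872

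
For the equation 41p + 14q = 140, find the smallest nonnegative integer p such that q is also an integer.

gcd(41, 14):
  41 = 2*14 + 13
  14 = 1*13 + 1
  13 = 13*1
so gcd(41, 14) = 1.
1 divides 140, so solutions exist.
Back-substitute for Bézout coefficients:
  1 = 14 - 1*13
  ... = 41*(-1) + 14*(3)
Scale by 140/1 = 140: (p₀, q₀) = (-140, 420).
General solution: p = -140 + 14t, q = 420 - 41t for integer t.
p ≥ 0: smallest is -140 mod 14 = 0 (at t = 10), with q = 10.

0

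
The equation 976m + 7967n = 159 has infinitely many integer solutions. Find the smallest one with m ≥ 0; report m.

7959

gcd(7967, 976) = 1.
1 divides 159, so solutions exist.
By Bézout, 976·(-3257) + 7967·(399) = 1.
Scale by 159/1 = 159: (m₀, n₀) = (-517863, 63441).
General solution: m = -517863 + 7967t, n = 63441 - 976t for integer t.
m ≥ 0: smallest is -517863 mod 7967 = 7959 (at t = 66), with n = -975.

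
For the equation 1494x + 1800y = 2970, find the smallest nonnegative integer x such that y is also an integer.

55

gcd(1800, 1494) = 18  (1800 = 1*1494 + 306, 1494 = 4*306 + 270, 306 = 1*270 + 36, 270 = 7*36 + 18, 36 = 2*18).
18 divides 2970, so solutions exist.
Back-substituting, 1494*(47) + 1800*(-39) = 18.
Scale by 2970/18 = 165: (x₀, y₀) = (7755, -6435).
General solution: x = 7755 + 100t, y = -6435 - 83t for integer t.
x ≥ 0: smallest is 7755 mod 100 = 55 (at t = -77), with y = -44.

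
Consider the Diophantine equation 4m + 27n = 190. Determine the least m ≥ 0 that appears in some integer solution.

gcd(27, 4) = 1.
1 divides 190, so solutions exist.
By Bézout, 4×(7) + 27×(-1) = 1.
Scale by 190/1 = 190: (m₀, n₀) = (1330, -190).
General solution: m = 1330 + 27t, n = -190 - 4t for integer t.
m ≥ 0: smallest is 1330 mod 27 = 7 (at t = -49), with n = 6.

7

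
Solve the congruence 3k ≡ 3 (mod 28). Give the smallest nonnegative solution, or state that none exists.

1

gcd(28, 3) = 1.
1 divides 3, so solutions exist.
By Bézout, 3×(-9) + 28×(1) = 1.
So 3×(-9) ≡ 1 (mod 28); multiply by 3: k ≡ -27 (mod 28).
Smallest nonnegative: k = -27 mod 28 = 1.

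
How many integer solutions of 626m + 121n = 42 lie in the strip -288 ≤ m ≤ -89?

2

gcd(626, 121) = 1  (626 = 5*121 + 21, 121 = 5*21 + 16, 21 = 1*16 + 5, 16 = 3*5 + 1, 5 = 5*1).
Back-substituting, 626*(-23) + 121*(119) = 1.
Scale by 42: particular solution (-966, 4998); reduce m mod 121: (2, -10).
General solution: m = 2 + 121t, n = -10 - 626t for integer t.
-288 ≤ 2 + 121t ≤ -89 gives t ∈ [-2, -1], which is 2 values.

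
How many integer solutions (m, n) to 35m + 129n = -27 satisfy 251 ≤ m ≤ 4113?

gcd(129, 35) = 1  (129 = 3*35 + 24, 35 = 1*24 + 11, 24 = 2*11 + 2, 11 = 5*2 + 1, 2 = 2*1).
Back-substituting, 35*(59) + 129*(-16) = 1.
Scale by -27: particular solution (-1593, 432); reduce m mod 129: (84, -23).
General solution: m = 84 + 129t, n = -23 - 35t for integer t.
251 ≤ 84 + 129t ≤ 4113 gives t ∈ [2, 31], which is 30 values.

30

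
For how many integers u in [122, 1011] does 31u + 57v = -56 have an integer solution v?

15

gcd(57, 31) = 1.
By Bézout, 31×(-11) + 57×(6) = 1.
Particular solution: (46, -26).
General solution: u = 46 + 57t, v = -26 - 31t for integer t.
122 ≤ 46 + 57t ≤ 1011 gives t ∈ [2, 16], which is 15 values.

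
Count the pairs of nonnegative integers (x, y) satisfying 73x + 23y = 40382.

gcd(73, 23) = 1.
By Bézout, 73·(6) + 23·(-19) = 1.
One solution: (10, 1724).
General: x = 10 + 23t, y = 1724 - 73t.
x ≥ 0 ⇒ t ≥ 0; y ≥ 0 ⇒ t ≤ 23. So t ∈ [0, 23]: 24 solutions.

24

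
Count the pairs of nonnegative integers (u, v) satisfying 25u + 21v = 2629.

gcd(25, 21) = 1.
By Bézout, 25×(-5) + 21×(6) = 1.
One solution: (1, 124).
General: u = 1 + 21t, v = 124 - 25t.
u ≥ 0 ⇒ t ≥ 0; v ≥ 0 ⇒ t ≤ 4. So t ∈ [0, 4]: 5 solutions.

5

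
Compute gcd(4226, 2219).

gcd(4226, 2219):
  4226 = 1·2219 + 2007
  2219 = 1·2007 + 212
  2007 = 9·212 + 99
  212 = 2·99 + 14
  99 = 7·14 + 1
  14 = 14·1
so gcd(4226, 2219) = 1.

1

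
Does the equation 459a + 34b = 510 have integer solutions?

yes

gcd(459, 34) = 17  (459 = 13·34 + 17, 34 = 2·17).
17 divides 510, so integer solutions exist.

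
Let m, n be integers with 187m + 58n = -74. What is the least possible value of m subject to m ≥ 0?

gcd(187, 58):
  187 = 3*58 + 13
  58 = 4*13 + 6
  13 = 2*6 + 1
  6 = 6*1
so gcd(187, 58) = 1.
1 divides -74, so solutions exist.
Back-substitute for Bézout coefficients:
  1 = 13 - 2*6
  ... = 187*(9) + 58*(-29)
Scale by -74/1 = -74: (m₀, n₀) = (-666, 2146).
General solution: m = -666 + 58t, n = 2146 - 187t for integer t.
m ≥ 0: smallest is -666 mod 58 = 30 (at t = 12), with n = -98.

30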